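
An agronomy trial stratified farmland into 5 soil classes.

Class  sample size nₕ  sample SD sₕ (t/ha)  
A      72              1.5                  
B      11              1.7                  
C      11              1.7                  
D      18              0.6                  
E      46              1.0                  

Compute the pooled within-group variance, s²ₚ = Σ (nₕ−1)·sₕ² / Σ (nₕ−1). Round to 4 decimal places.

1.7560

A: (72−1)·1.5² = 71·2.25 = 159.75
B: (11−1)·1.7² = 10·2.89 = 28.9
C: (11−1)·1.7² = 10·2.89 = 28.9
D: (18−1)·0.6² = 17·0.36 = 6.12
E: (46−1)·1.0² = 45·1 = 45
Numerator = 268.67; denominator = Σ(nₕ−1) = 153.
s²ₚ = 268.67/153 = 1.756013... → 1.7560.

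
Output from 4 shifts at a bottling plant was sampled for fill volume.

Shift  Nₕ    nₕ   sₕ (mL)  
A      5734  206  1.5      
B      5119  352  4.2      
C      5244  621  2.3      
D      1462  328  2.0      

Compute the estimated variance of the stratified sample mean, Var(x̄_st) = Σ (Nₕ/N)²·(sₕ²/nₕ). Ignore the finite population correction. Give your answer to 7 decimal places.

0.0062683

N = 17559. Term for each stratum: Wₕ²sₕ²/nₕ.
Var(x̄_st) = 0.0011647457 + 0.0042591861 + 0.0007597835 + 0.0000845437 = 0.0062682591 → 0.0062683.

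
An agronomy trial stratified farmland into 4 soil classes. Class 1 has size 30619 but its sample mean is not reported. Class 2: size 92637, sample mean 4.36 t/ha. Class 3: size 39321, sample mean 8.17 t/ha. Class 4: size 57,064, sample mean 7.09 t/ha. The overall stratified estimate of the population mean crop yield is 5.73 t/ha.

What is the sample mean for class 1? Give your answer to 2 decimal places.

4.21

N = 30619 + 92637 + 39321 + 57064 = 219641.
Overall total = μ·N = 5.73·219641 = 1258542.93.
Subtract the known strata: 92637·4.36 + 39321·8.17 + 57064·7.09 = 1129733.65.
Remaining total for class 1: 1258542.93 − 1129733.65 = 128809.28.
Divide by its size: 128809.28 / 30619 = 4.2068... → 4.21.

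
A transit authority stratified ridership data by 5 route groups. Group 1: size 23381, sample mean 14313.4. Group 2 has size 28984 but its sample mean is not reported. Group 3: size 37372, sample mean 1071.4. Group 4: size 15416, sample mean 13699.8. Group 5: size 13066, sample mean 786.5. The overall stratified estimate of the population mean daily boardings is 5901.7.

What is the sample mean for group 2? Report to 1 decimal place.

N = 23381 + 28984 + 37372 + 15416 + 13066 = 118219.
Overall total = μ·N = 5901.7·118219 = 697693072.3.
Subtract the known strata: 23381·14313.4 + 37372·1071.4 + 15416·13699.8 + 13066·786.5 = 596174492.
Remaining total for group 2: 697693072.3 − 596174492 = 101518580.3.
Divide by its size: 101518580.3 / 28984 = 3502.573... → 3502.6.

3502.6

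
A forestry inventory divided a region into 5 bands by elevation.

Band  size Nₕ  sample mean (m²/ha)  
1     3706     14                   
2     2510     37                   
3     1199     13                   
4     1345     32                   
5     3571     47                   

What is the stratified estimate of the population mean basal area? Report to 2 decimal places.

N = 3706 + 2510 + 1199 + 1345 + 3571 = 12331.
The stratified mean weights each stratum mean by its population share Nₕ/N.
Σ Nₕx̄ₕ = 3706·14 + 2510·37 + 1199·13 + 1345·32 + 3571·47 = 51884 + 92870 + 15587 + 43040 + 167837 = 371218.
Divide by N: 371218 / 12331 = 30.1045... → 30.10.

30.10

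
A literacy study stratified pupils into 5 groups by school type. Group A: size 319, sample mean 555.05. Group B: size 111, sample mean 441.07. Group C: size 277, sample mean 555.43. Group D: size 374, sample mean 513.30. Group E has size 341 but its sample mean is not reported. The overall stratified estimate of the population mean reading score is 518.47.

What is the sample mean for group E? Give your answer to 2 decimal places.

485.09

N = 319 + 111 + 277 + 374 + 341 = 1422.
Overall total = μ·N = 518.47·1422 = 737264.34.
Subtract the known strata: 319·555.05 + 111·441.07 + 277·555.43 + 374·513.30 = 571848.03.
Remaining total for group E: 737264.34 − 571848.03 = 165416.31.
Divide by its size: 165416.31 / 341 = 485.0918... → 485.09.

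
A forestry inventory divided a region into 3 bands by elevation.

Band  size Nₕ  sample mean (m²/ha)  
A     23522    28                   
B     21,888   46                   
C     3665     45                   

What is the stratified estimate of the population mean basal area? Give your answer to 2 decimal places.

N = 23522 + 21888 + 3665 = 49075.
Weight each subgroup mean by Nₕ/N and sum.
Σ Nₕx̄ₕ = 23522·28 + 21888·46 + 3665·45 = 658616 + 1006848 + 164925 = 1830389.
Divide by N: 1830389 / 49075 = 37.2978... → 37.30.

37.30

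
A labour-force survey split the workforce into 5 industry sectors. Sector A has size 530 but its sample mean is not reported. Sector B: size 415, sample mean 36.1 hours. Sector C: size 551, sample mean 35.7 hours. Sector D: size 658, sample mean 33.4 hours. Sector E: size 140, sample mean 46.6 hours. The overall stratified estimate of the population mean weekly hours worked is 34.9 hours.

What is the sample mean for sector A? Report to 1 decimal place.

31.9

N = 530 + 415 + 551 + 658 + 140 = 2294.
Overall total = μ·N = 34.9·2294 = 80060.6.
Subtract the known strata: 415·36.1 + 551·35.7 + 658·33.4 + 140·46.6 = 63153.4.
Remaining total for sector A: 80060.6 − 63153.4 = 16907.2.
Divide by its size: 16907.2 / 530 = 31.900... → 31.9.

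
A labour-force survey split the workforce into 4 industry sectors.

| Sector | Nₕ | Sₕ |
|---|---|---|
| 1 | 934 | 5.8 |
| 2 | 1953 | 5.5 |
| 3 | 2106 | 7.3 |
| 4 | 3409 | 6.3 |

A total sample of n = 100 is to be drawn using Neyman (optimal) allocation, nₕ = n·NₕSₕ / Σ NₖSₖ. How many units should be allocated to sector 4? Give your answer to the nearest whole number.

41

Σ NₕSₕ = 934·5.8 + 1953·5.5 + 2106·7.3 + 3409·6.3 = 53009.2.
Share for 4: 21476.7/53009.2 = 0.40515.
n_4 = 100 × 0.40515 = 40.515... → 41.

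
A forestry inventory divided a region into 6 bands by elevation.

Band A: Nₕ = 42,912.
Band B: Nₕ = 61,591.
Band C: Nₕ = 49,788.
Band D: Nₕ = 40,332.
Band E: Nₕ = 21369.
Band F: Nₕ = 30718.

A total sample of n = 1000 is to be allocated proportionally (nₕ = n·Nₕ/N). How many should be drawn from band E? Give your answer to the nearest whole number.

87

Share of band E = 21369/246710 = 0.08662.
Allocate 1000 × 0.08662 = 86.616... → 87.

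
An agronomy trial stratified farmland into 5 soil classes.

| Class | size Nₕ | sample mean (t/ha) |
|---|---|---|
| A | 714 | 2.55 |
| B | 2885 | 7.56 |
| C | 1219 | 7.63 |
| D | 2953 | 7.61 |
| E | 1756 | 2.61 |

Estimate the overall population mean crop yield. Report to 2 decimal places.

x̄_st = (Σ Nₕx̄ₕ) / (Σ Nₕ) = (714·2.55 + 2885·7.56 + 1219·7.63 + 2953·7.61 + 1756·2.61) / 9527
= 59987.76 / 9527 = 6.2966... → 6.30.

6.30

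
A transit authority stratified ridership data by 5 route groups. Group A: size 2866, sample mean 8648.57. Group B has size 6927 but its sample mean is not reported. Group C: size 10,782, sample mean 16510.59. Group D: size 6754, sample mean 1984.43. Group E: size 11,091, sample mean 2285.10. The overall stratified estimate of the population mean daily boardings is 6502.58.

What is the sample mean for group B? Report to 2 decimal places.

1195.07

N = 2866 + 6927 + 10782 + 6754 + 11091 = 38420.
Overall total = μ·N = 6502.58·38420 = 249829123.6.
Subtract the known strata: 2866·8648.57 + 10782·16510.59 + 6754·1984.43 + 11091·2285.10 = 241550867.32.
Remaining total for group B: 249829123.6 − 241550867.32 = 8278256.28.
Divide by its size: 8278256.28 / 6927 = 1195.0709... → 1195.07.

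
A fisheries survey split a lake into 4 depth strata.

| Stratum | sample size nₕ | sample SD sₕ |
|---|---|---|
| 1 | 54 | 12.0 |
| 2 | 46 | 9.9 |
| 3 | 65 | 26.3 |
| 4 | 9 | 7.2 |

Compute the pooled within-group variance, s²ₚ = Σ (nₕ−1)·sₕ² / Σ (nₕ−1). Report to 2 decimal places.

333.68

Degrees of freedom: 53 + 45 + 64 + 8 = 170.
Σ(nₕ−1)sₕ² = 53·144 + 45·98.01 + 64·691.69 + 8·51.84 = 56725.33.
s²ₚ = 56725.33 / 170 = 333.6784... → 333.68.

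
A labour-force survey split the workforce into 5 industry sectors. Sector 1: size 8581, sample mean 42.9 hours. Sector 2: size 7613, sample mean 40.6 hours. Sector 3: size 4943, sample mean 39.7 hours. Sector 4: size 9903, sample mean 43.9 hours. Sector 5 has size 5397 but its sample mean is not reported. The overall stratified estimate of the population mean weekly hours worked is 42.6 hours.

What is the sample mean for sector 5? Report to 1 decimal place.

N = 8581 + 7613 + 4943 + 9903 + 5397 = 36437.
Overall total = μ·N = 42.6·36437 = 1552216.2.
Subtract the known strata: 8581·42.9 + 7613·40.6 + 4943·39.7 + 9903·43.9 = 1308191.5.
Remaining total for sector 5: 1552216.2 − 1308191.5 = 244024.7.
Divide by its size: 244024.7 / 5397 = 45.215... → 45.2.

45.2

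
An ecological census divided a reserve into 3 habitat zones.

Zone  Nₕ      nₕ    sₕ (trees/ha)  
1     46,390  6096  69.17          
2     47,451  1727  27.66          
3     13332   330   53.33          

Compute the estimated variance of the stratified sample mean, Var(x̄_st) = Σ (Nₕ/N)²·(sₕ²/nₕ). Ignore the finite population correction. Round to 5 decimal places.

0.36726

N = 107173; Wₕ = Nₕ/N.
zone 1: (46390/107173)²·69.17²/6096 = 0.14705120
zone 2: (47451/107173)²·27.66²/1727 = 0.08684243
zone 3: (13332/107173)²·53.33²/330 = 0.13336721
Sum = 0.36726084 → 0.36726.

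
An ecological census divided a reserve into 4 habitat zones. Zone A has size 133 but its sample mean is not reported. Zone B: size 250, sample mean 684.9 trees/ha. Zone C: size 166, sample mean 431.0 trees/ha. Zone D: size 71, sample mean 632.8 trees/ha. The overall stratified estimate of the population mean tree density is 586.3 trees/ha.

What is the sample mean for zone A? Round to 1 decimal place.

570.0

N = 133 + 250 + 166 + 71 = 620.
Overall total = μ·N = 586.3·620 = 363506.
Subtract the known strata: 250·684.9 + 166·431.0 + 71·632.8 = 287699.8.
Remaining total for zone A: 363506 − 287699.8 = 75806.2.
Divide by its size: 75806.2 / 133 = 569.971... → 570.0.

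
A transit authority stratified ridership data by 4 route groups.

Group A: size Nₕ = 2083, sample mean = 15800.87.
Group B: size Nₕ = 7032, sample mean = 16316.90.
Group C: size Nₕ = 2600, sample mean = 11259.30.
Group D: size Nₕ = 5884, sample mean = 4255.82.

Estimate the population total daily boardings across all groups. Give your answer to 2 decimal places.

201969077.89

A: 2083·15800.87 = 32913212.21
B: 7032·16316.90 = 114740440.8
C: 2600·11259.30 = 29274180
D: 5884·4255.82 = 25041244.88
τ̂ = Σ Nₕx̄ₕ = 201969077.89.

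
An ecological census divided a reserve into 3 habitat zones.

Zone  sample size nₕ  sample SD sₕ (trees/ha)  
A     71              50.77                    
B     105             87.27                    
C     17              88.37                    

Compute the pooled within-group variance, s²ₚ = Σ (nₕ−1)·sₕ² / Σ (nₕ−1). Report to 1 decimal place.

Degrees of freedom: 70 + 104 + 16 = 190.
Σ(nₕ−1)sₕ² = 70·2577.5929 + 104·7616.0529 + 16·7809.2569 = 1097449.115.
s²ₚ = 1097449.115 / 190 = 5776.048... → 5776.0.

5776.0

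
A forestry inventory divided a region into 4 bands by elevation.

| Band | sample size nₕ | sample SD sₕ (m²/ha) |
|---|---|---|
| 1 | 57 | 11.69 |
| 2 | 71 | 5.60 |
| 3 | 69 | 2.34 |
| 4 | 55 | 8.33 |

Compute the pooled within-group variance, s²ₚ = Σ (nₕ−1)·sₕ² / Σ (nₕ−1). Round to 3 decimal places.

56.320

Degrees of freedom: 56 + 70 + 68 + 54 = 248.
Σ(nₕ−1)sₕ² = 56·136.6561 + 70·31.36 + 68·5.4756 + 54·69.3889 = 13967.283.
s²ₚ = 13967.283 / 248 = 56.31969... → 56.320.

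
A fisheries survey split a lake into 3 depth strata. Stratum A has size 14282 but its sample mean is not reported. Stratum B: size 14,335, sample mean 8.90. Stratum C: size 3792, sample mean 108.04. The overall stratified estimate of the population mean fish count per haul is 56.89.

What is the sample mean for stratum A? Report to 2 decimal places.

N = 14282 + 14335 + 3792 = 32409.
Overall total = μ·N = 56.89·32409 = 1843748.01.
Subtract the known strata: 14335·8.90 + 3792·108.04 = 537269.18.
Remaining total for stratum A: 1843748.01 − 537269.18 = 1306478.83.
Divide by its size: 1306478.83 / 14282 = 91.4773... → 91.48.

91.48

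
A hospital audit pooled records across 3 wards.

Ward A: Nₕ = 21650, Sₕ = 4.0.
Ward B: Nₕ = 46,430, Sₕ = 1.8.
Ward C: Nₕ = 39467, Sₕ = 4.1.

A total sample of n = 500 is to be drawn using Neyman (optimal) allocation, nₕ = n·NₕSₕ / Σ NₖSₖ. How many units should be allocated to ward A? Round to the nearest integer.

A: NₕSₕ = 21650·4.0 = 86600
B: NₕSₕ = 46430·1.8 = 83574
C: NₕSₕ = 39467·4.1 = 161814.7
Σ NₕSₕ = 331988.7.
n_A = 500·86600/331988.7 = 130.426... → 130.

130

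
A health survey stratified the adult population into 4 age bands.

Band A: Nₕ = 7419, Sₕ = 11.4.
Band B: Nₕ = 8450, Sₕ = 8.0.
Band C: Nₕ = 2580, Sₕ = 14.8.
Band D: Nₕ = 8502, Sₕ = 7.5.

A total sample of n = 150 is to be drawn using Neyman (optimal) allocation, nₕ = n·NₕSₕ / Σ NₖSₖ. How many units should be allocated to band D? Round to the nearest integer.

Σ NₕSₕ = 7419·11.4 + 8450·8.0 + 2580·14.8 + 8502·7.5 = 254125.6.
Share for D: 63765/254125.6 = 0.25092.
n_D = 150 × 0.25092 = 37.638... → 38.

38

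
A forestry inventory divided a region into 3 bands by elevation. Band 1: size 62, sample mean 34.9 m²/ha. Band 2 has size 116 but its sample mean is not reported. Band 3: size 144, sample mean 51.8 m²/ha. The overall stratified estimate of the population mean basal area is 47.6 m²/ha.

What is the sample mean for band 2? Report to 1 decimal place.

49.2

N = 62 + 116 + 144 = 322.
Overall total = μ·N = 47.6·322 = 15327.2.
Subtract the known strata: 62·34.9 + 144·51.8 = 9623.
Remaining total for band 2: 15327.2 − 9623 = 5704.2.
Divide by its size: 5704.2 / 116 = 49.174... → 49.2.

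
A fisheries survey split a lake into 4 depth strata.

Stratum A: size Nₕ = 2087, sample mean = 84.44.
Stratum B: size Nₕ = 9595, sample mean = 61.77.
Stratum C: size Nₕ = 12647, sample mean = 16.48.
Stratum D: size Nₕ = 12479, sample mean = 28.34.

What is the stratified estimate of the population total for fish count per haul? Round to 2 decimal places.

1330986.85

Estimate total by summing Nₕ·x̄ₕ over strata.
2087·84.44 + 9595·61.77 + 12647·16.48 + 12479·28.34 = 176226.28 + 592683.15 + 208422.56 + 353654.86 = 1330986.85.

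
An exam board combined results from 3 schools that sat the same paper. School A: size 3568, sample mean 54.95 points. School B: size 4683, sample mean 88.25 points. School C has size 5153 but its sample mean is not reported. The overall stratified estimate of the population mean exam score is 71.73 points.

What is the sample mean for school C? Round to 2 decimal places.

68.34

Σ Nₕx̄ₕ = N·μ, so 5153·x̄_C = 13404·71.73 − (3568·54.95 + 4683·88.25).
= 961468.92 − 609336.35 = 352132.57.
x̄_C = 352132.57 / 5153 = 68.3354... → 68.34.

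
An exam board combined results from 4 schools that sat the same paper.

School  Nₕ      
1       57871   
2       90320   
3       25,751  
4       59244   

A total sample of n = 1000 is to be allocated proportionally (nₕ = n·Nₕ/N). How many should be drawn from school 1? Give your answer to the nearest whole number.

248

N = 57871 + 90320 + 25751 + 59244 = 233186.
n_1 = 1000·57871/233186 = 248.175... → 248.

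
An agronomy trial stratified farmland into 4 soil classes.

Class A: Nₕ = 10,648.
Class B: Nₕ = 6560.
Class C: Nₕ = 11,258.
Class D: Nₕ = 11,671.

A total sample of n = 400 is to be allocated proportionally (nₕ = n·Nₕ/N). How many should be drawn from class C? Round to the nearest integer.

112

N = 10648 + 6560 + 11258 + 11671 = 40137.
n_C = 400·11258/40137 = 112.196... → 112.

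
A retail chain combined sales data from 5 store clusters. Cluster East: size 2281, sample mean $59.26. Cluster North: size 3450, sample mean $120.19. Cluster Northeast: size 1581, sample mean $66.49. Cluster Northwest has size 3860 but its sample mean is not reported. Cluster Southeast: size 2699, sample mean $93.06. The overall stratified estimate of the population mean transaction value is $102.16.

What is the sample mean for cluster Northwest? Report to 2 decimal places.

Σ Nₕx̄ₕ = N·μ, so 3860·x̄_Northwest = 13871·102.16 − (2281·59.26 + 3450·120.19 + 1581·66.49 + 2699·93.06).
= 1417061.36 − 906117.19 = 510944.17.
x̄_Northwest = 510944.17 / 3860 = 132.3690... → 132.37.

132.37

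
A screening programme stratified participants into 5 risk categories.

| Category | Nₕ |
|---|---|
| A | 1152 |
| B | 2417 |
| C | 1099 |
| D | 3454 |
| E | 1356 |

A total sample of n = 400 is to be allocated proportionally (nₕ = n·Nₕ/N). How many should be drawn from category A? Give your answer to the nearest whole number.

Share of category A = 1152/9478 = 0.12154.
Allocate 400 × 0.12154 = 48.618... → 49.

49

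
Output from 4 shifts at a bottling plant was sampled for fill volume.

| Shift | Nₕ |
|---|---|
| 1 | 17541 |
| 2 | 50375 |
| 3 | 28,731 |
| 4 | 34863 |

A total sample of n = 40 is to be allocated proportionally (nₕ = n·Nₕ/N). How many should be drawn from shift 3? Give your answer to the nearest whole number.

N = 17541 + 50375 + 28731 + 34863 = 131510.
n_3 = 40·28731/131510 = 8.739... → 9.

9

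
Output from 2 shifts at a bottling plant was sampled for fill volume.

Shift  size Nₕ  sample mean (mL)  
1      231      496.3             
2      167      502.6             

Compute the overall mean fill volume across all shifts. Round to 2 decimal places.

N = 231 + 167 = 398.
Weight each subgroup mean by Nₕ/N and sum.
Σ Nₕx̄ₕ = 231·496.3 + 167·502.6 = 114645.3 + 83934.2 = 198579.5.
Divide by N: 198579.5 / 398 = 498.9435... → 498.94.

498.94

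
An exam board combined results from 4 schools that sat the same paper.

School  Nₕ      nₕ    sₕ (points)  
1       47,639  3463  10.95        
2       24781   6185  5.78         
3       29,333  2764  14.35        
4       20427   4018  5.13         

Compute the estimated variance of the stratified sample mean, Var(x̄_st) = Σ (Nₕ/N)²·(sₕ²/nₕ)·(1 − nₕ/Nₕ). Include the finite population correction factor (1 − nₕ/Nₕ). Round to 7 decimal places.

0.0090845

N = 122180; Wₕ = Nₕ/N.
school 1: (47639/122180)²·10.95²/3463·(1 − 3463/47639) = 0.0048811767
school 2: (24781/122180)²·5.78²/6185·(1 − 6185/24781) = 0.0001667455
school 3: (29333/122180)²·14.35²/2764·(1 − 2764/29333) = 0.0038895308
school 4: (20427/122180)²·5.13²/4018·(1 − 4018/20427) = 0.0001470657
Sum = 0.0090845186 → 0.0090845.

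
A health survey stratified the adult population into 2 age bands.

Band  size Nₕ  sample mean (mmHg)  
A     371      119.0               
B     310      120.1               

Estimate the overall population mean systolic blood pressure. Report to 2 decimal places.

N = 371 + 310 = 681.
Weight each subgroup mean by Nₕ/N and sum.
Σ Nₕx̄ₕ = 371·119.0 + 310·120.1 = 44149 + 37231 = 81380.
Divide by N: 81380 / 681 = 119.5007... → 119.50.

119.50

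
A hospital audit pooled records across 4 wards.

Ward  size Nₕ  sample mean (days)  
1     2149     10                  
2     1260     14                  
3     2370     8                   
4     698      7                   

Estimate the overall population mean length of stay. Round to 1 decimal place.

9.7

N = 2149 + 1260 + 2370 + 698 = 6477.
The stratified mean weights each stratum mean by its population share Nₕ/N.
Σ Nₕx̄ₕ = 2149·10 + 1260·14 + 2370·8 + 698·7 = 21490 + 17640 + 18960 + 4886 = 62976.
Divide by N: 62976 / 6477 = 9.723... → 9.7.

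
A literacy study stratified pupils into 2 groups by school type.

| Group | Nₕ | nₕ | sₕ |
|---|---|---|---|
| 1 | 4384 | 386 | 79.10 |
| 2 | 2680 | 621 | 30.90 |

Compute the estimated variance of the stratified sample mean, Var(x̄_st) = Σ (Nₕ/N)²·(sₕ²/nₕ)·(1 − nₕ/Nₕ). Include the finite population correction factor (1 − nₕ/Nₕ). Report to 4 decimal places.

5.8635

N = 7064; Wₕ = Nₕ/N.
group 1: (4384/7064)²·79.10²/386·(1 − 386/4384) = 5.6934776
group 2: (2680/7064)²·30.90²/621·(1 − 621/2680) = 0.1700259
Sum = 5.8635035 → 5.8635.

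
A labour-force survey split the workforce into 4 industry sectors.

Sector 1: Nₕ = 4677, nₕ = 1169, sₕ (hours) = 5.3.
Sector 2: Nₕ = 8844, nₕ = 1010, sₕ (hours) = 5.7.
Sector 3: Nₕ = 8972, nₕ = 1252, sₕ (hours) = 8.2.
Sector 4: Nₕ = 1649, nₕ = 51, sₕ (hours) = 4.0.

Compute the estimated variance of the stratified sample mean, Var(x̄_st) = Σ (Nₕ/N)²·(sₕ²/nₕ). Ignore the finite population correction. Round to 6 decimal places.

0.014100

N = 24142; Wₕ = Nₕ/N.
sector 1: (4677/24142)²·5.3²/1169 = 0.000901832
sector 2: (8844/24142)²·5.7²/1010 = 0.004316973
sector 3: (8972/24142)²·8.2²/1252 = 0.007417463
sector 4: (1649/24142)²·4.0²/51 = 0.001463675
Sum = 0.014099943 → 0.014100.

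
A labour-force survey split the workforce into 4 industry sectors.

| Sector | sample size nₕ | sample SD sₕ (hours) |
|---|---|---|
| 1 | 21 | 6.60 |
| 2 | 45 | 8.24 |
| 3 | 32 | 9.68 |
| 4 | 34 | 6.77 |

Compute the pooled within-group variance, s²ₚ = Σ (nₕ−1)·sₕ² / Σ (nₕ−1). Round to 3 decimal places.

1: (21−1)·6.60² = 20·43.56 = 871.2
2: (45−1)·8.24² = 44·67.8976 = 2987.4944
3: (32−1)·9.68² = 31·93.7024 = 2904.7744
4: (34−1)·6.77² = 33·45.8329 = 1512.4857
Numerator = 8275.9545; denominator = Σ(nₕ−1) = 128.
s²ₚ = 8275.9545/128 = 64.65589... → 64.656.

64.656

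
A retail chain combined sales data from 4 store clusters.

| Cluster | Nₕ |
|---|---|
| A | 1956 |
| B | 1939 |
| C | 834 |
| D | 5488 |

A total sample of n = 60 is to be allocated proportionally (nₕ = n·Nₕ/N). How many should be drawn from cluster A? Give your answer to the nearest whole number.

11

N = 1956 + 1939 + 834 + 5488 = 10217.
n_A = 60·1956/10217 = 11.487... → 11.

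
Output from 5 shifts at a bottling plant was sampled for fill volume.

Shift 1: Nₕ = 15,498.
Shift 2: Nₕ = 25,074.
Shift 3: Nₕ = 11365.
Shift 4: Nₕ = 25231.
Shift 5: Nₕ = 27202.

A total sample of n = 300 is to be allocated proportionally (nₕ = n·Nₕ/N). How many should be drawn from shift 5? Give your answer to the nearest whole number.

N = 15498 + 25074 + 11365 + 25231 + 27202 = 104370.
n_5 = 300·27202/104370 = 78.189... → 78.

78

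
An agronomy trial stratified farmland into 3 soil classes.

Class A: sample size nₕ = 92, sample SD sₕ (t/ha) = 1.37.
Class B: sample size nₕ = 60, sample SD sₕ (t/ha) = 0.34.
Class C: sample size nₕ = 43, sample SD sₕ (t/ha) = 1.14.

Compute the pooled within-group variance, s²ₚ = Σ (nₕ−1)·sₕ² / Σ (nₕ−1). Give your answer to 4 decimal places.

A: (92−1)·1.37² = 91·1.8769 = 170.7979
B: (60−1)·0.34² = 59·0.1156 = 6.8204
C: (43−1)·1.14² = 42·1.2996 = 54.5832
Numerator = 232.2015; denominator = Σ(nₕ−1) = 192.
s²ₚ = 232.2015/192 = 1.209383... → 1.2094.

1.2094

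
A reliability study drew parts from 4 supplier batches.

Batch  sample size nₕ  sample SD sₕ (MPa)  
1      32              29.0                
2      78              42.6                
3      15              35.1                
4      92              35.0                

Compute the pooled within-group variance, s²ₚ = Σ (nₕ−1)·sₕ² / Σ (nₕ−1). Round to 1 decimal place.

1382.8

1: (32−1)·29.0² = 31·841 = 26071
2: (78−1)·42.6² = 77·1814.76 = 139736.52
3: (15−1)·35.1² = 14·1232.01 = 17248.14
4: (92−1)·35.0² = 91·1225 = 111475
Numerator = 294530.66; denominator = Σ(nₕ−1) = 213.
s²ₚ = 294530.66/213 = 1382.773... → 1382.8.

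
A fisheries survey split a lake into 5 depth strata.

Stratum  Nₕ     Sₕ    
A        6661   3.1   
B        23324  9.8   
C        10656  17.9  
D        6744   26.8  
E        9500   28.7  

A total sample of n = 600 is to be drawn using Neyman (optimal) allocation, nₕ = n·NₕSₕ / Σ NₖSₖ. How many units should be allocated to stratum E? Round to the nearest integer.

A: NₕSₕ = 6661·3.1 = 20649.1
B: NₕSₕ = 23324·9.8 = 228575.2
C: NₕSₕ = 10656·17.9 = 190742.4
D: NₕSₕ = 6744·26.8 = 180739.2
E: NₕSₕ = 9500·28.7 = 272650
Σ NₕSₕ = 893355.9.
n_E = 600·272650/893355.9 = 183.119... → 183.

183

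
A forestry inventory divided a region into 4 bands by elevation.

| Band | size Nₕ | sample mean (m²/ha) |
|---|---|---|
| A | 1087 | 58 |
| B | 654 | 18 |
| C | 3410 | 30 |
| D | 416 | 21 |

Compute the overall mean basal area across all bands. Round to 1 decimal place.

N = 1087 + 654 + 3410 + 416 = 5567.
The stratified mean weights each stratum mean by its population share Nₕ/N.
Σ Nₕx̄ₕ = 1087·58 + 654·18 + 3410·30 + 416·21 = 63046 + 11772 + 102300 + 8736 = 185854.
Divide by N: 185854 / 5567 = 33.385... → 33.4.

33.4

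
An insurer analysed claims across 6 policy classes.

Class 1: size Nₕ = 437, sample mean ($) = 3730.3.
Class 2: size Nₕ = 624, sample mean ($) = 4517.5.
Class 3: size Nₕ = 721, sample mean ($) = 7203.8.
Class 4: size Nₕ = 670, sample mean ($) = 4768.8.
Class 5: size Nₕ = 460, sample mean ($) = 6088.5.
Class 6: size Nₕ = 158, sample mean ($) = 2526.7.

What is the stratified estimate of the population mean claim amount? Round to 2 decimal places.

N = 437 + 624 + 721 + 670 + 460 + 158 = 3070.
Overall mean = Σ (Nₕ/N)·x̄ₕ — weight by population share, not a simple average.
Σ Nₕx̄ₕ = 437·3730.3 + 624·4517.5 + 721·7203.8 + 670·4768.8 + 460·6088.5 + 158·2526.7 = 1630141.1 + 2818920 + 5193939.8 + 3195096 + 2800710 + 399218.6 = 16038025.5.
Divide by N: 16038025.5 / 3070 = 5224.1125... → 5224.11.

5224.11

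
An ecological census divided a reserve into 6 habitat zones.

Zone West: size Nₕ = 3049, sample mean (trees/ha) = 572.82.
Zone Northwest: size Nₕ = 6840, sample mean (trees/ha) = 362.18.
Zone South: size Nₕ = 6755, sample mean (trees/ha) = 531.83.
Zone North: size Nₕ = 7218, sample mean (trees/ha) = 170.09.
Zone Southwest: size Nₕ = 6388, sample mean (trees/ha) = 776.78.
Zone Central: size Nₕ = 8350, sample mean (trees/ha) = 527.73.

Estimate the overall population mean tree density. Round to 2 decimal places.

477.01

x̄_st = (Σ Nₕx̄ₕ) / (Σ Nₕ) = (3049·572.82 + 6840·362.18 + 6755·531.83 + 7218·170.09 + 6388·776.78 + 8350·527.73) / 38600
= 18412676.79 / 38600 = 477.0124... → 477.01.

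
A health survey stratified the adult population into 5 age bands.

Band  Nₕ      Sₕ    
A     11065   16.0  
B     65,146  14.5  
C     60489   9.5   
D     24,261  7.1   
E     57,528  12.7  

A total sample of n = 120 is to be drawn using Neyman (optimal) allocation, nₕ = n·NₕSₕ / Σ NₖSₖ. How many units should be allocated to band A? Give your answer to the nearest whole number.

8

A: NₕSₕ = 11065·16.0 = 177040
B: NₕSₕ = 65146·14.5 = 944617
C: NₕSₕ = 60489·9.5 = 574645.5
D: NₕSₕ = 24261·7.1 = 172253.1
E: NₕSₕ = 57528·12.7 = 730605.6
Σ NₕSₕ = 2599161.2.
n_A = 120·177040/2599161.2 = 8.174... → 8.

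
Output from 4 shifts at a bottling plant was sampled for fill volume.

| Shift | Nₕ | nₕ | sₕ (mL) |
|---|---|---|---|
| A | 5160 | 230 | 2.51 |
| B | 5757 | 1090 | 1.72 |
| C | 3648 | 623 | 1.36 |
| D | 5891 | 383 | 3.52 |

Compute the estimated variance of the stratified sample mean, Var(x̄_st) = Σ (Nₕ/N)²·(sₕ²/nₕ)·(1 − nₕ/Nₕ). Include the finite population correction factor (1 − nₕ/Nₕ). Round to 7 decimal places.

N = 20456; Wₕ = Nₕ/N.
shift A: (5160/20456)²·2.51²/230·(1 − 230/5160) = 0.0016652322
shift B: (5757/20456)²·1.72²/1090·(1 − 1090/5757) = 0.0001742701
shift C: (3648/20456)²·1.36²/623·(1 − 623/3648) = 0.0000782940
shift D: (5891/20456)²·3.52²/383·(1 − 383/5891) = 0.0025085807
Sum = 0.0044263771 → 0.0044264.

0.0044264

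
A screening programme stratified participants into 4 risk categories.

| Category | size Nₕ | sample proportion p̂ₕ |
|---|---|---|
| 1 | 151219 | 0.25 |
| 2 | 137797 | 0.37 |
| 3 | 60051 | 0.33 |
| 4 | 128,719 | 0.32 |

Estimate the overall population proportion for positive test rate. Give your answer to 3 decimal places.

0.314

Wₕ = Nₕ/N with N = 477786: 0.3165, 0.2884, 0.1257, 0.2694.
p̂_st = 0.3165·0.25 + 0.2884·0.37 + 0.1257·0.33 + 0.2694·0.32 ≈ 0.31352... → 0.314.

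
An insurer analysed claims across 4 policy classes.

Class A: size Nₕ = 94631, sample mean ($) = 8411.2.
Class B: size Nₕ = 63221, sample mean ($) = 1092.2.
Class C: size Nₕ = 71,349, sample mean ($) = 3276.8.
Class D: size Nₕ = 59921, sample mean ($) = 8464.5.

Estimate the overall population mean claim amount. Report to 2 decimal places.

5554.78

N = 94631 + 63221 + 71349 + 59921 = 289122.
The stratified mean weights each stratum mean by its population share Nₕ/N.
Σ Nₕx̄ₕ = 94631·8411.2 + 63221·1092.2 + 71349·3276.8 + 59921·8464.5 = 795960267.2 + 69049976.2 + 233796403.2 + 507201304.5 = 1606007951.1.
Divide by N: 1606007951.1 / 289122 = 5554.7760... → 5554.78.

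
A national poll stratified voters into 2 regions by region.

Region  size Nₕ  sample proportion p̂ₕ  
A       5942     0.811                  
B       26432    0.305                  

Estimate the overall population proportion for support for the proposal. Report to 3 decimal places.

Wₕ = Nₕ/N with N = 32374: 0.1835, 0.8165.
p̂_st = 0.1835·0.811 + 0.8165·0.305 ≈ 0.39787... → 0.398.

0.398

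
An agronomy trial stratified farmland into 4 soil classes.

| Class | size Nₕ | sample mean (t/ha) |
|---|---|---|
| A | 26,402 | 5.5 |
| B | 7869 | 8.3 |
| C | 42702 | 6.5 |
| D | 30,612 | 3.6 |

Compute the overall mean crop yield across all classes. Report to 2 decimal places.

5.56

N = 26402 + 7869 + 42702 + 30612 = 107585.
Overall mean = Σ (Nₕ/N)·x̄ₕ — weight by population share, not a simple average.
Σ Nₕx̄ₕ = 26402·5.5 + 7869·8.3 + 42702·6.5 + 30612·3.6 = 145211 + 65312.7 + 277563 + 110203.2 = 598289.9.
Divide by N: 598289.9 / 107585 = 5.5611... → 5.56.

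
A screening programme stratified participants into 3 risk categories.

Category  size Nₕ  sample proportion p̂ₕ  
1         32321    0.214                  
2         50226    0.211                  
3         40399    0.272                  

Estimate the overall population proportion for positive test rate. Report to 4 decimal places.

N = 32321 + 50226 + 40399 = 122946.
Overall proportion = Σ (Nₕ/N)·p̂ₕ.
Σ Nₕp̂ₕ = 6916.694 + 10597.686 + 10988.528 = 28502.908.
28502.908 / 122946 = 0.231833... → 0.2318.

0.2318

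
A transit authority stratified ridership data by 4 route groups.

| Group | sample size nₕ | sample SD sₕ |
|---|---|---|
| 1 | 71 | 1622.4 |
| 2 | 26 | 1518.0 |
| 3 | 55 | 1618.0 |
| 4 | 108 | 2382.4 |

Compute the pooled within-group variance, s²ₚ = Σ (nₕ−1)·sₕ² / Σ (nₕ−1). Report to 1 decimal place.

1: (71−1)·1622.4² = 70·2632181.76 = 184252723.2
2: (26−1)·1518.0² = 25·2304324 = 57608100
3: (55−1)·1618.0² = 54·2617924 = 141367896
4: (108−1)·2382.4² = 107·5675829.76 = 607313784.32
Numerator = 990542503.52; denominator = Σ(nₕ−1) = 256.
s²ₚ = 990542503.52/256 = 3869306.654... → 3869306.7.

3869306.7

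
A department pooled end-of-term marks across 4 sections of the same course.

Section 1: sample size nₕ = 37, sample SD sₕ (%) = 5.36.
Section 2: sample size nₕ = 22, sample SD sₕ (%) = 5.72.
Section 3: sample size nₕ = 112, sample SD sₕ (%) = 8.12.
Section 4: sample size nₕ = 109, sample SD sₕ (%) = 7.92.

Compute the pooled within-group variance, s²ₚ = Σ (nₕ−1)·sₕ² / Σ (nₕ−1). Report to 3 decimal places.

1: (37−1)·5.36² = 36·28.7296 = 1034.2656
2: (22−1)·5.72² = 21·32.7184 = 687.0864
3: (112−1)·8.12² = 111·65.9344 = 7318.7184
4: (109−1)·7.92² = 108·62.7264 = 6774.4512
Numerator = 15814.5216; denominator = Σ(nₕ−1) = 276.
s²ₚ = 15814.5216/276 = 57.29899... → 57.299.

57.299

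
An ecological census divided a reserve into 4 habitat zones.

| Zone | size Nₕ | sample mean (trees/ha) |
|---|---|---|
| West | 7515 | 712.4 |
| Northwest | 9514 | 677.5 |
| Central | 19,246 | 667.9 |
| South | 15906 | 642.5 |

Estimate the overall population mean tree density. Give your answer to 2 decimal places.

x̄_st = (Σ Nₕx̄ₕ) / (Σ Nₕ) = (7515·712.4 + 9514·677.5 + 19246·667.9 + 15906·642.5) / 52181
= 34873429.4 / 52181 = 668.3166... → 668.32.

668.32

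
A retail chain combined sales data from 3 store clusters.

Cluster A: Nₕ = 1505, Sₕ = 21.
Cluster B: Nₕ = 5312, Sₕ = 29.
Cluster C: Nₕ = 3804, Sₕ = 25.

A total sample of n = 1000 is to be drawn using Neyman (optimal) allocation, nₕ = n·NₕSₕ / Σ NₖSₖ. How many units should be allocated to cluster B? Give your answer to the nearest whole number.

549

Σ NₕSₕ = 1505·21 + 5312·29 + 3804·25 = 280753.
Share for B: 154048/280753 = 0.54870.
n_B = 1000 × 0.54870 = 548.696... → 549.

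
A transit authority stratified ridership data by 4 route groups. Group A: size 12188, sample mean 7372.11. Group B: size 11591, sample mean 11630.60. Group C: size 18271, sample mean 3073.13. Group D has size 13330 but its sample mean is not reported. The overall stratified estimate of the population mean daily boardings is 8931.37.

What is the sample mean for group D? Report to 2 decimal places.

16039.65

Σ Nₕx̄ₕ = N·μ, so 13330·x̄_D = 55380·8931.37 − (12188·7372.11 + 11591·11630.60 + 18271·3073.13).
= 494619270.6 − 280810719.51 = 213808551.09.
x̄_D = 213808551.09 / 13330 = 16039.6512... → 16039.65.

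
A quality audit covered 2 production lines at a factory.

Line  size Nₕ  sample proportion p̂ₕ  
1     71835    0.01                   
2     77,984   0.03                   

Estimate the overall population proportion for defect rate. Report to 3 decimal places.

N = 71835 + 77984 = 149819.
Overall proportion = Σ (Nₕ/N)·p̂ₕ.
Σ Nₕp̂ₕ = 718.35 + 2339.52 = 3057.87.
3057.87 / 149819 = 0.02041... → 0.020.

0.020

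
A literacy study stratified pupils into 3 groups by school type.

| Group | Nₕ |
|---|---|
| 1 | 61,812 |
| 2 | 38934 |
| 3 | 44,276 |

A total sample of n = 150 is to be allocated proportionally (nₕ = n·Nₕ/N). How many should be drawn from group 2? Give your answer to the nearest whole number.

N = 61812 + 38934 + 44276 = 145022.
n_2 = 150·38934/145022 = 40.270... → 40.

40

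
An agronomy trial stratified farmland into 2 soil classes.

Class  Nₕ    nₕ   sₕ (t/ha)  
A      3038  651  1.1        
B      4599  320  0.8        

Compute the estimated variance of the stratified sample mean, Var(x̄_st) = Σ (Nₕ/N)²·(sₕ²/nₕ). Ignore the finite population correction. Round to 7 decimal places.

0.0010194

N = 7637. Term for each stratum: Wₕ²sₕ²/nₕ.
Var(x̄_st) = 0.0002941266 + 0.0007252892 = 0.0010194159 → 0.0010194.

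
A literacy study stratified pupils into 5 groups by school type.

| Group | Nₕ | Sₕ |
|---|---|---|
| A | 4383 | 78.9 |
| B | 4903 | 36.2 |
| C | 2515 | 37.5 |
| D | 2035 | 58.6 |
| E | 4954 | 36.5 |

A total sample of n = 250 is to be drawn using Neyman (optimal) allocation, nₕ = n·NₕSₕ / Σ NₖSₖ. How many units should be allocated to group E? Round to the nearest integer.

49

A: NₕSₕ = 4383·78.9 = 345818.7
B: NₕSₕ = 4903·36.2 = 177488.6
C: NₕSₕ = 2515·37.5 = 94312.5
D: NₕSₕ = 2035·58.6 = 119251
E: NₕSₕ = 4954·36.5 = 180821
Σ NₕSₕ = 917691.8.
n_E = 250·180821/917691.8 = 49.260... → 49.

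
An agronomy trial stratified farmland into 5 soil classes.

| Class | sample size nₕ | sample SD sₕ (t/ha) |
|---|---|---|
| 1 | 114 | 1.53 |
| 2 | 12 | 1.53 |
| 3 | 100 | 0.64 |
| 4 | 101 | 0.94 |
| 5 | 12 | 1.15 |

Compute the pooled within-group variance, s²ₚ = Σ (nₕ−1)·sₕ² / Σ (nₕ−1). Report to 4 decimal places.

1: (114−1)·1.53² = 113·2.3409 = 264.5217
2: (12−1)·1.53² = 11·2.3409 = 25.7499
3: (100−1)·0.64² = 99·0.4096 = 40.5504
4: (101−1)·0.94² = 100·0.8836 = 88.36
5: (12−1)·1.15² = 11·1.3225 = 14.5475
Numerator = 433.7295; denominator = Σ(nₕ−1) = 334.
s²ₚ = 433.7295/334 = 1.298591... → 1.2986.

1.2986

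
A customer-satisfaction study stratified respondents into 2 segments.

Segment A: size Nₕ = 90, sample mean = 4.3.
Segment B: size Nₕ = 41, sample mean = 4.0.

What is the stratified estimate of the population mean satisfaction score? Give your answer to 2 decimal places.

4.21

N = 90 + 41 = 131.
Overall mean = Σ (Nₕ/N)·x̄ₕ — weight by population share, not a simple average.
Σ Nₕx̄ₕ = 90·4.3 + 41·4.0 = 387 + 164 = 551.
Divide by N: 551 / 131 = 4.2061... → 4.21.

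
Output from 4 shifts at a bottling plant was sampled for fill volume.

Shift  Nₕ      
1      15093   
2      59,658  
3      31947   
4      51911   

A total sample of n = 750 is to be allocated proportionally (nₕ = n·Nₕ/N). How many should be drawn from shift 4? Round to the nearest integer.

245

Share of shift 4 = 51911/158609 = 0.32729.
Allocate 750 × 0.32729 = 245.467... → 245.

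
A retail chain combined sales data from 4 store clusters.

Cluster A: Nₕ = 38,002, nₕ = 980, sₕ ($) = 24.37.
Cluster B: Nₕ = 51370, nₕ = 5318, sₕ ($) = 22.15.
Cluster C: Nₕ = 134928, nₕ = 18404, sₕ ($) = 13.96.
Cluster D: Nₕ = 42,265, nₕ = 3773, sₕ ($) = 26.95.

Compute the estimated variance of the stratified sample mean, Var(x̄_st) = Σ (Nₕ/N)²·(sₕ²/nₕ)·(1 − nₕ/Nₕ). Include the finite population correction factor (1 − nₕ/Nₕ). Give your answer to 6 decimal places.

N = 266565; Wₕ = Nₕ/N.
cluster A: (38002/266565)²·24.37²/980·(1 − 980/38002) = 0.011999000
cluster B: (51370/266565)²·22.15²/5318·(1 − 5318/51370) = 0.003071503
cluster C: (134928/266565)²·13.96²/18404·(1 − 18404/134928) = 0.002342987
cluster D: (42265/266565)²·26.95²/3773·(1 − 3773/42265) = 0.004407333
Sum = 0.021820823 → 0.021821.

0.021821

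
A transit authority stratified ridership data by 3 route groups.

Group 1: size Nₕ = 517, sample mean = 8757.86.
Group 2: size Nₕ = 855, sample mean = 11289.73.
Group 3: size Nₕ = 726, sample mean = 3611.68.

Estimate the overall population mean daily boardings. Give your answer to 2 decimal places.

N = 2098; weights Wₕ = Nₕ/N = (0.2464, 0.4075, 0.3460).
x̄_st = Σ Wₕ·x̄ₕ = 0.2464·8757.86 + 0.4075·11289.73 + 0.3460·3611.68 ≈ 8008.8715...
→ 8008.87.

8008.87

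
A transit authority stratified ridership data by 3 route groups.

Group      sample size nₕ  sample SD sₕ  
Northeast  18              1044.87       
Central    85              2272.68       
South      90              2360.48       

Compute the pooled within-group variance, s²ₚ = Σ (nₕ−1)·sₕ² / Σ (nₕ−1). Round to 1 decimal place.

4991169.0

Degrees of freedom: 17 + 84 + 89 = 190.
Σ(nₕ−1)sₕ² = 17·1091753.3169 + 84·5165074.3824 + 89·5571865.8304 = 948322113.4145.
s²ₚ = 948322113.4145 / 190 = 4991169.018... → 4991169.0.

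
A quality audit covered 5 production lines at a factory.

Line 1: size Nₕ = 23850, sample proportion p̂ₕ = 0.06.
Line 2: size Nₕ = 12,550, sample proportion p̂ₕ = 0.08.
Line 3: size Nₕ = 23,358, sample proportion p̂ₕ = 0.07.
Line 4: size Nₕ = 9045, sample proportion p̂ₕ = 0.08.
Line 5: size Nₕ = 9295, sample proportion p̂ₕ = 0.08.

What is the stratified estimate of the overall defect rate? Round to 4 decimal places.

Wₕ = Nₕ/N with N = 78098: 0.3054, 0.1607, 0.2991, 0.1158, 0.1190.
p̂_st = 0.3054·0.06 + 0.1607·0.08 + 0.2991·0.07 + 0.1158·0.08 + 0.1190·0.08 ≈ 0.070901... → 0.0709.

0.0709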